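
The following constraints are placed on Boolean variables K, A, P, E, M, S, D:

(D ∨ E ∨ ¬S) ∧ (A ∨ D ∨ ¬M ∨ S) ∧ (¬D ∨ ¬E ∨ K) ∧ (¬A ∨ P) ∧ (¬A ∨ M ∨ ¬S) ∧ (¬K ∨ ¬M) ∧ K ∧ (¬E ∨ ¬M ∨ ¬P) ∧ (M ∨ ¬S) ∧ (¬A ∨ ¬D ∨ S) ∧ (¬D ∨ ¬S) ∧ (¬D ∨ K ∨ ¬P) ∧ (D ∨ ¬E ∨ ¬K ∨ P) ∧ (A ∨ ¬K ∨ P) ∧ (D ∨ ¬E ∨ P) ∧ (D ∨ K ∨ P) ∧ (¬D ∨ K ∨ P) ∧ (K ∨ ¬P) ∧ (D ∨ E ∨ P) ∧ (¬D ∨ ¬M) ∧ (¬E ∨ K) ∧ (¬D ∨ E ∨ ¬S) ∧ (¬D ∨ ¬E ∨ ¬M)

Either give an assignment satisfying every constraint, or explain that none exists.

Unit clause (K) forces K = True.
In (¬K ∨ ¬M) only ¬M is left, so M = False.
In (M ∨ ¬S) only ¬S is left, so S = False.
Set A = False.
  then (A ∨ ¬K ∨ P) forces P = True.
Set E = False.
Set D = True.
All clauses satisfied.

K = True; A = False; P = True; E = False; M = False; S = False; D = True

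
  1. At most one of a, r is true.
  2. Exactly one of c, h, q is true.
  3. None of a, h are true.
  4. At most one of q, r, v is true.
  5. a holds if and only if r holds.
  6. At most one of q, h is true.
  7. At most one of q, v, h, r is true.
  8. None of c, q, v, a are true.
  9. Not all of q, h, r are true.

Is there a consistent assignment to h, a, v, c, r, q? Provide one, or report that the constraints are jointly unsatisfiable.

Case c = True:
  Constraint (8) is violated (c=T) — contradiction.
Case c = False:
  (3) forces a = False.
  (3) forces h = False.
  (2) with c=F, h=F forces q = True.
  Constraint (8) is violated (q=T) — contradiction.
Both cases fail — unsatisfiable.

Unsatisfiable — no assignment works.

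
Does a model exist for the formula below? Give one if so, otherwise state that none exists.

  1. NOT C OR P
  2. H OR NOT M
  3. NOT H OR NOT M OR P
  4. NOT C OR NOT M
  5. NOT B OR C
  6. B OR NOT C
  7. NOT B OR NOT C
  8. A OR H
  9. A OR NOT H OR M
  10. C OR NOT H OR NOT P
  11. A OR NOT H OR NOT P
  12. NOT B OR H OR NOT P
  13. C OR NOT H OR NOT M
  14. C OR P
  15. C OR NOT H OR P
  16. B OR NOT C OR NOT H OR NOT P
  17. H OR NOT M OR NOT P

P: True; A: True; H: False; M: False; B: False; C: False

Try P = False:
  (NOT C OR P) forces C = False.
  clause (C OR P) is falsified — backtrack.
So P = True.
Try A = False:
  (A OR H) forces H = True.
  clause (A OR NOT H OR NOT P) is falsified — backtrack.
So A = True.
Set H = False.
  then (H OR NOT M) forces M = False.
  then (NOT B OR H OR NOT P) forces B = False.
  then (B OR NOT C) forces C = False.
All clauses satisfied.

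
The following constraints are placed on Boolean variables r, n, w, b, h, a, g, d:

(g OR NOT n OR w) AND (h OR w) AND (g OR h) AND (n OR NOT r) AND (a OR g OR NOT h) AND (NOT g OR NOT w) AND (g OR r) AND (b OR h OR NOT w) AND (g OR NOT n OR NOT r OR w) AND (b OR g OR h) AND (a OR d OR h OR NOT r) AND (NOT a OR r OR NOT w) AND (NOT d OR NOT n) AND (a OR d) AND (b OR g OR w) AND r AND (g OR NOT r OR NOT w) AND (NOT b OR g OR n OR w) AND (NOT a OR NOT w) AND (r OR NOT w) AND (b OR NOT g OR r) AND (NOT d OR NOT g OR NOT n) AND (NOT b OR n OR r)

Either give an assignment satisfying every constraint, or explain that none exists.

r = True, n = True, w = False, b = True, h = True, a = True, g = True, d = False

Unit clause (r) forces r = True.
In (n OR NOT r) only n is left, so n = True.
In (NOT d OR NOT n) only NOT d is left, so d = False.
In (a OR d) only a is left, so a = True.
In (NOT a OR NOT w) only NOT w is left, so w = False.
In (g OR NOT n OR w) only g is left, so g = True.
In (h OR w) only h is left, so h = True.
Set b = True.
All clauses satisfied.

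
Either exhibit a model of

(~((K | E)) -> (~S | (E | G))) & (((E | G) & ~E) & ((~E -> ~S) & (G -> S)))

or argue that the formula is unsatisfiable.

Case E = True: the conjunct ~E is False.
Case E = False: the formula simplifies to (~K -> (~S | G)) & (G & (~S & (G -> S))).
  S = True: the conjunct ~S is False.
  S = False: simplifies to G & ~G.
    G = True: the conjunct ~G is False.
    G = False: the conjunct G is False.
Both cases fail — unsatisfiable.

Unsatisfiable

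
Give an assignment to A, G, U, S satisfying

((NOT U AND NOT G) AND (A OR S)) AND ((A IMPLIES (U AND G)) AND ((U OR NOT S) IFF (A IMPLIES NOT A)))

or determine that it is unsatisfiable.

The formula is unsatisfiable.

Case U = True: the conjunct NOT U is False.
Case U = False: the formula simplifies to (NOT G AND (A OR S)) AND (NOT A AND (NOT S IFF (A IMPLIES NOT A))).
  A = True: the conjunct NOT A is False.
  A = False: simplifies to (NOT G AND S) AND NOT S.
    S = True: the conjunct NOT S is False.
    S = False: the conjunct S is False.
Both cases fail — unsatisfiable.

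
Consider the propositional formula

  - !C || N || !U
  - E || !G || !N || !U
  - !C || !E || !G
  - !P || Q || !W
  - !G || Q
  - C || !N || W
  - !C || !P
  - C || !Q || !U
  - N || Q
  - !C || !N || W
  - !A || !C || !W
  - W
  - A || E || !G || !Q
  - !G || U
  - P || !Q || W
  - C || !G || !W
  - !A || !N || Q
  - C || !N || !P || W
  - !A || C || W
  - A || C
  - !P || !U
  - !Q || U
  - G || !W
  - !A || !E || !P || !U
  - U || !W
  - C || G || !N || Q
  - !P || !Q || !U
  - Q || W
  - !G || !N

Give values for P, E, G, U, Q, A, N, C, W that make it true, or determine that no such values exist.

The formula is unsatisfiable.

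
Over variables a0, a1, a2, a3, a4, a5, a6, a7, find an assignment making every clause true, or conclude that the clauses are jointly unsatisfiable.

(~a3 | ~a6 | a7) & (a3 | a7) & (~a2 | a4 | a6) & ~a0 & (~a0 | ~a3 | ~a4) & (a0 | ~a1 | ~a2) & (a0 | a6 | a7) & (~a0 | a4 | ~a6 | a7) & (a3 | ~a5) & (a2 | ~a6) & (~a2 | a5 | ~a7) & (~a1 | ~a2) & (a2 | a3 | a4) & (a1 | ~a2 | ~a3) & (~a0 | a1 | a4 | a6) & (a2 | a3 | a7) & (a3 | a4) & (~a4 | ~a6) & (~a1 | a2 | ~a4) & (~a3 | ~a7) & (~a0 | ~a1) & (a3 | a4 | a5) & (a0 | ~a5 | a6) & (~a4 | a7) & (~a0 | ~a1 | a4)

Unit clause (~a0) forces a0 = False.
Set a1 = False.
Try a2 = True:
  (a1 | ~a2 | ~a3) forces a3 = False.
  (a3 | a7) forces a7 = True.
  (a3 | ~a5) forces a5 = False.
  clause (~a2 | a5 | ~a7) is falsified — backtrack.
So a2 = False.
  then (a2 | ~a6) forces a6 = False.
  then (a0 | ~a5 | a6) forces a5 = False.
  then (a0 | a6 | a7) forces a7 = True.
  then (~a3 | ~a7) forces a3 = False.
  then (a3 | a4 | a5) forces a4 = True.
All clauses satisfied.

a0 = False; a1 = False; a2 = False; a3 = False; a4 = True; a5 = False; a6 = False; a7 = True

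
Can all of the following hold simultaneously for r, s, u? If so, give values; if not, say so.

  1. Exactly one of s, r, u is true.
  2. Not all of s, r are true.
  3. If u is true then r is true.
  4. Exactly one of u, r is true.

r=T, s=F, u=F

  (1) {s, r, u}: 1 true — exactly one ✓
  (2) {s, r}: 1/2 true — not all ✓
  (3) u=F ⇒ r: vacuous ✓
  (4) {u, r}: 1 true — exactly one ✓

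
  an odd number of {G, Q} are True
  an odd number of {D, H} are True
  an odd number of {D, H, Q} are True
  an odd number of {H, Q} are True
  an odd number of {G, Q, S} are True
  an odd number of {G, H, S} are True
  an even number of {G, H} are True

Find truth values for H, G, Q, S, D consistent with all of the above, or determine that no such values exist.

Adding constraints 4, 5, 6 mod 2: every variable appears an even number of times on the left, so the left side is 0.
But the right sides sum to 1 (mod 2). 0 ≠ 1 — the system is inconsistent.

Unsatisfiable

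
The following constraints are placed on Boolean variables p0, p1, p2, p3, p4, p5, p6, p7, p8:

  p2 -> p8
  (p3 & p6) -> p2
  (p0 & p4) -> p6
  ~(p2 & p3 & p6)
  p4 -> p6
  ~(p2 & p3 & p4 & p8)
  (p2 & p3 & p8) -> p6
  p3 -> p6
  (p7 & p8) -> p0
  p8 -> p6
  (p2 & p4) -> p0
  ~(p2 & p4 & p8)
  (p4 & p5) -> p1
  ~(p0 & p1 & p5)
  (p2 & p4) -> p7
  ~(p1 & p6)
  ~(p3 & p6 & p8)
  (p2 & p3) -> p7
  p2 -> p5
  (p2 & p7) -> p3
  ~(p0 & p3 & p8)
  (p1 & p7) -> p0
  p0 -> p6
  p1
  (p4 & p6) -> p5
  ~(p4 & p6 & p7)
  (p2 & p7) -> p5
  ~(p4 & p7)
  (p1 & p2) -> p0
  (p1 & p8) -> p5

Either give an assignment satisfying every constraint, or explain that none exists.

p0=F, p1=T, p2=F, p3=F, p4=F, p5=F, p6=F, p7=F, p8=F

Unit clause (p1) forces p1 = True.
In (~p1 | ~p6) only ~p6 is left, so p6 = False.
In (~p0 | p6) only ~p0 is left, so p0 = False.
In (p6 | ~p8) only ~p8 is left, so p8 = False.
In (p0 | ~p1 | ~p2) only ~p2 is left, so p2 = False.
In (~p4 | p6) only ~p4 is left, so p4 = False.
In (p0 | ~p1 | ~p7) only ~p7 is left, so p7 = False.
In (~p3 | p6) only ~p3 is left, so p3 = False.
Set p5 = False.
All clauses satisfied.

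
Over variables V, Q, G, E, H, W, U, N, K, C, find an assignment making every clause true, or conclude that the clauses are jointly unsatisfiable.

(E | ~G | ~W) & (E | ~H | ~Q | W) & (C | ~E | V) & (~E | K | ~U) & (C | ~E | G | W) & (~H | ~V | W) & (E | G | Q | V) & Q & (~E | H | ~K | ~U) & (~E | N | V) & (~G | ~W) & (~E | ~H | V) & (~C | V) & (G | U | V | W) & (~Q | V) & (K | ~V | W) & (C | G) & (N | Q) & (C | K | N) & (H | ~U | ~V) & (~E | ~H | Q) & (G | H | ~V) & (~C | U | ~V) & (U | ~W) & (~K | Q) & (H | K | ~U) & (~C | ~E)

V: True, Q: True, G: True, E: True, H: False, W: False, U: False, N: False, K: True, C: False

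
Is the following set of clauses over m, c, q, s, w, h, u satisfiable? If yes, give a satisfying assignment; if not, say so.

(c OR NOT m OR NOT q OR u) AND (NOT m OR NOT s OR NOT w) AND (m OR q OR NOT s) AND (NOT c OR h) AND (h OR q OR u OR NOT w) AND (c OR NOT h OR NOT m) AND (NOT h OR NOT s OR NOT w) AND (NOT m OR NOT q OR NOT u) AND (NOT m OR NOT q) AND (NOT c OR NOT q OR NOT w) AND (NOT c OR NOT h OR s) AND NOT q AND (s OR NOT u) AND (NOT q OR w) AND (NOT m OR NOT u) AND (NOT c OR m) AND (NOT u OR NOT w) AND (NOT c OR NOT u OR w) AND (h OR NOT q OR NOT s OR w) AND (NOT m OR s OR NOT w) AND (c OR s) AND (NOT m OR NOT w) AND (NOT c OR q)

m=T, c=F, q=F, s=T, w=F, h=F, u=F

Unit clause (NOT q) forces q = False.
In (NOT c OR q) only NOT c is left, so c = False.
In (c OR s) only s is left, so s = True.
In (m OR q OR NOT s) only m is left, so m = True.
In (c OR NOT h OR NOT m) only NOT h is left, so h = False.
In (NOT m OR NOT u) only NOT u is left, so u = False.
In (NOT m OR NOT w) only NOT w is left, so w = False.
All clauses satisfied.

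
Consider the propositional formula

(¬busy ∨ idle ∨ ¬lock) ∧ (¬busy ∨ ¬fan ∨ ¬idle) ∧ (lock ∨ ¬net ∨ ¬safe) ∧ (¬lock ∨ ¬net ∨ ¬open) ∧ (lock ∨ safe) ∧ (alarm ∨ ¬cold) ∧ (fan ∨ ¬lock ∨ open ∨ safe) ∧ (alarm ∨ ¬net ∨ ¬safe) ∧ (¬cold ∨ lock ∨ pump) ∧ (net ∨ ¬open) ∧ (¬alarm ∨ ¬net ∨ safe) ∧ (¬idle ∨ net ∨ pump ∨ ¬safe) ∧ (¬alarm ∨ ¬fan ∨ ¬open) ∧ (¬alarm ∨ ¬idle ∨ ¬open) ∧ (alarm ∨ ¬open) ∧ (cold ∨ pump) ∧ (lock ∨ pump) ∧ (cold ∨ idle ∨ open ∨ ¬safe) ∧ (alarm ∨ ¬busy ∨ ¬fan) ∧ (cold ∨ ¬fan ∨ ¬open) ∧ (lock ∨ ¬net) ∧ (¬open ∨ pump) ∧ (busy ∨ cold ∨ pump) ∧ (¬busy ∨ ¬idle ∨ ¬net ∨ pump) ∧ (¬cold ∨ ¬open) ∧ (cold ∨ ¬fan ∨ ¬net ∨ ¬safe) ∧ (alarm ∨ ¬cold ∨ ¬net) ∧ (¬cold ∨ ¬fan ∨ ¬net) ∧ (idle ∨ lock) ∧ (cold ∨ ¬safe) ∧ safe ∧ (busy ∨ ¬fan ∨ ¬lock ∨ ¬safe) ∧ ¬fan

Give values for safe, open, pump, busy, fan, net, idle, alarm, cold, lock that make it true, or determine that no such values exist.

safe=T, open=F, pump=T, busy=F, fan=F, net=F, idle=F, alarm=T, cold=T, lock=T

Unit clause (safe) forces safe = True.
Unit clause (¬fan) forces fan = False.
In (cold ∨ ¬safe) only cold is left, so cold = True.
In (alarm ∨ ¬cold) only alarm is left, so alarm = True.
In (¬cold ∨ ¬open) only ¬open is left, so open = False.
Set pump = True.
Set busy = False.
Set net = False.
Set idle = False.
  then (idle ∨ lock) forces lock = True.
All clauses satisfied.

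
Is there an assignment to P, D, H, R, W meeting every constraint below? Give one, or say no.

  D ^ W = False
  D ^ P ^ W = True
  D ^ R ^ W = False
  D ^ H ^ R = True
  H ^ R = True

P: True, D: False, H: True, R: False, W: False

D ^ W = F ^ F = False ✓
D ^ P ^ W = F ^ T ^ F = True ✓
D ^ R ^ W = F ^ F ^ F = False ✓
D ^ H ^ R = F ^ T ^ F = True ✓
H ^ R = T ^ F = True ✓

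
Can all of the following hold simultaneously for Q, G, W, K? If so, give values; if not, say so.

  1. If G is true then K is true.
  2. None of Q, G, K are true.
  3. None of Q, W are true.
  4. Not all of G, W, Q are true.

Q=F; G=F; W=F; K=F

  (1) G=F ⇒ K: vacuous ✓
  (2) {Q, G, K}: 0 true — none ✓
  (3) {Q, W}: 0 true — none ✓
  (4) {G, W, Q}: 0/3 true — not all ✓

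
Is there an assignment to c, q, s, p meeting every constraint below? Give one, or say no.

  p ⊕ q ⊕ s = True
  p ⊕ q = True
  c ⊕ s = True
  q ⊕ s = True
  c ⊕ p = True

c = True, q = True, s = False, p = False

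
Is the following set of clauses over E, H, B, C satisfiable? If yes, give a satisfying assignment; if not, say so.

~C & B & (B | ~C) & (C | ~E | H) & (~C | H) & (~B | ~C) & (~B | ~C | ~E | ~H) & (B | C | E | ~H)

E = True, H = True, B = True, C = False

Unit clause (~C) forces C = False.
Unit clause (B) forces B = True.
Set E = True.
  then (C | ~E | H) forces H = True.
Check each clause:
  (~C): ~C holds.
  (B): B holds.
  (B | ~C): B holds.
  (C | ~E | H): H holds.
  (~C | H): ~C holds.
  (~B | ~C): ~C holds.
  (~B | ~C | ~E | ~H): ~C holds.
  (B | C | E | ~H): B holds.
All clauses satisfied.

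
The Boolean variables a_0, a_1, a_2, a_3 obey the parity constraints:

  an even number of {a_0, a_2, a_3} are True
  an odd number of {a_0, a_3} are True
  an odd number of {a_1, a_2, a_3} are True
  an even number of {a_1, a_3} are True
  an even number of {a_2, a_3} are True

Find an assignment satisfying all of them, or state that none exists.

a_0=F, a_1=T, a_2=T, a_3=T

{a_0, a_2, a_3}: 2 true → even ✓
{a_0, a_3}: 1 true → odd ✓
{a_1, a_2, a_3}: 3 true → odd ✓
{a_1, a_3}: 2 true → even ✓
{a_2, a_3}: 2 true → even ✓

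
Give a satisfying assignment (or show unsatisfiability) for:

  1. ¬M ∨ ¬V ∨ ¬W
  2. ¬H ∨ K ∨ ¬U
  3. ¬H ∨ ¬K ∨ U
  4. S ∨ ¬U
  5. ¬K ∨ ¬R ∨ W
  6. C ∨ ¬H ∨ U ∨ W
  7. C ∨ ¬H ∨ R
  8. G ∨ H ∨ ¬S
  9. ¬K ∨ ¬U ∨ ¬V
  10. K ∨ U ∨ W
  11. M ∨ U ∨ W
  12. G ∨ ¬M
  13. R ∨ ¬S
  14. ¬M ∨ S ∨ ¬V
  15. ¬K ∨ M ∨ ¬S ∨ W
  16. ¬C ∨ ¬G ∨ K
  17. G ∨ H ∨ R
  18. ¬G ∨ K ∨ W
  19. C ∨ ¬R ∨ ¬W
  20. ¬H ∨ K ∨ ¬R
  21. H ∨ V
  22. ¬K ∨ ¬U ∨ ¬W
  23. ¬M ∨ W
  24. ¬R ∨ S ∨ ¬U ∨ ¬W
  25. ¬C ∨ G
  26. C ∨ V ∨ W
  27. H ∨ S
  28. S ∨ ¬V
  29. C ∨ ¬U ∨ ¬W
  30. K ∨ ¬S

H = False, M = False, G = True, S = True, U = False, C = True, K = True, R = True, W = True, V = True

Set H = False.
  then (H ∨ V) forces V = True.
  then (H ∨ S) forces S = True.
  then (K ∨ ¬S) forces K = True.
  then (G ∨ H ∨ ¬S) forces G = True.
  then (¬K ∨ ¬U ∨ ¬V) forces U = False.
  then (R ∨ ¬S) forces R = True.
  then (¬K ∨ ¬R ∨ W) forces W = True.
  then (C ∨ ¬R ∨ ¬W) forces C = True.
  then (¬M ∨ ¬V ∨ ¬W) forces M = False.
All clauses satisfied.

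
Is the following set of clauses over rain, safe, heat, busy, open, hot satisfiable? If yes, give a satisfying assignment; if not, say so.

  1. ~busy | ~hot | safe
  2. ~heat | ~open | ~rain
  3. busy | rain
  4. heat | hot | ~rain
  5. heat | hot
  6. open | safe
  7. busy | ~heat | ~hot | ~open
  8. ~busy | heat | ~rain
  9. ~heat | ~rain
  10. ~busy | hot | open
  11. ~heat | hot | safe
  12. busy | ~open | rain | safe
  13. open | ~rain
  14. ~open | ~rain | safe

Set rain = False.
  then (busy | rain) forces busy = True.
Try safe = False:
  (~busy | ~hot | safe) forces hot = False.
  (heat | hot) forces heat = True.
  clause (~heat | hot | safe) is falsified — backtrack.
So safe = True.
Set heat = False.
  then (heat | hot) forces hot = True.
Set open = True.
All clauses satisfied.

rain: False; safe: True; heat: False; busy: True; open: True; hot: True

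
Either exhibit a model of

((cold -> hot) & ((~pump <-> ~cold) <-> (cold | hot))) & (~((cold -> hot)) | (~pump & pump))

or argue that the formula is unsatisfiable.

Unsatisfiable — no assignment works.

Case cold = True: the formula simplifies to (hot & pump) & (~hot | (~pump & pump)).
  pump = True: simplifies to hot & ~hot.
    hot = True: the conjunct ~hot is False.
    hot = False: the conjunct hot is False.
  pump = False: the conjunct pump is False.
Case cold = False: the formula simplifies to (~pump <-> hot) & (~pump & pump).
  pump = True: the conjunct ~pump is False.
  pump = False: the conjunct pump is False.
Both cases fail — unsatisfiable.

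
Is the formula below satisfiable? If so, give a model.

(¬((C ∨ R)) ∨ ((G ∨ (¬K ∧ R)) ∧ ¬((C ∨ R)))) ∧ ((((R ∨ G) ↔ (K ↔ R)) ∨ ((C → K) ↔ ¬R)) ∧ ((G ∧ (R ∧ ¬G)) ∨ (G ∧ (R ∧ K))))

UNSATISFIABLE

Case R = True: the conjunct ¬((C ∨ R)) ∨ ((G ∨ (¬K ∧ R)) ∧ ¬((C ∨ R))) becomes ¬True ∨ ((G ∨ ¬K) ∧ False) = False.
Case R = False: the conjunct (G ∧ (R ∧ ¬G)) ∨ (G ∧ (R ∧ K)) becomes (G ∧ False) ∨ (G ∧ False) = False.
Both cases fail — unsatisfiable.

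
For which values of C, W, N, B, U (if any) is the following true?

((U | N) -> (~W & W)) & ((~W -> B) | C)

C = False, W = False, N = False, B = True, U = False

  (U | N) -> (~W & W) = True
    U | N = False
    ~W & W = False
      ~W = True
  (~W -> B) | C = True
    ~W -> B = True
      ~W = True
Both conjuncts True, so the formula holds.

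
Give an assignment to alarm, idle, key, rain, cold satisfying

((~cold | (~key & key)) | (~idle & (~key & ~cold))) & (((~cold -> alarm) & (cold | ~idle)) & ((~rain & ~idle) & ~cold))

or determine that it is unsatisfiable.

alarm=T; idle=F; key=F; rain=F; cold=F

  (~cold | (~key & key)) | (~idle & (~key & ~cold)) = True
    ~cold | (~key & key) = True
      ~cold = True
      ~key & key = False
        ~key = True
    ~idle & (~key & ~cold) = True
      ~idle = True
      ~key & ~cold = True
        ~key = True
        ~cold = True
  ((~cold -> alarm) & (cold | ~idle)) & ((~rain & ~idle) & ~cold) = True
    (~cold -> alarm) & (cold | ~idle) = True
      ~cold -> alarm = True
        ~cold = True
      cold | ~idle = True
        ~idle = True
    (~rain & ~idle) & ~cold = True
      ~rain & ~idle = True
        ~rain = True
        ~idle = True
      ~cold = True
Both conjuncts True, so the formula holds.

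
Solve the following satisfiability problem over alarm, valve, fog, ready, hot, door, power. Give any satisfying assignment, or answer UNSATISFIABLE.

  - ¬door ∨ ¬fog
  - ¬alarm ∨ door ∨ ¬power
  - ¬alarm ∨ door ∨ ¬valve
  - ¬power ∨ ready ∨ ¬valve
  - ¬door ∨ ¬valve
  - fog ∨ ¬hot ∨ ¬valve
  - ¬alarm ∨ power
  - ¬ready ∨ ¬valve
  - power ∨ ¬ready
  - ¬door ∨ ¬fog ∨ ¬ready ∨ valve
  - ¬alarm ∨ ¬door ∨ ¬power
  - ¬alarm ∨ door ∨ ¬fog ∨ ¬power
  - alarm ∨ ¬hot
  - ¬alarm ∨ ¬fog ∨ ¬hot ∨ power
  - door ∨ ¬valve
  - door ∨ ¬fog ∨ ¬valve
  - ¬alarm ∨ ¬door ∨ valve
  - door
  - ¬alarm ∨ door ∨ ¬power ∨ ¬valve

alarm = False, valve = False, fog = False, ready = False, hot = False, door = True, power = True

Unit clause (door) forces door = True.
In (¬door ∨ ¬fog) only ¬fog is left, so fog = False.
In (¬door ∨ ¬valve) only ¬valve is left, so valve = False.
In (¬alarm ∨ ¬door ∨ valve) only ¬alarm is left, so alarm = False.
In (alarm ∨ ¬hot) only ¬hot is left, so hot = False.
Set ready = False.
Set power = True.
All clauses satisfied.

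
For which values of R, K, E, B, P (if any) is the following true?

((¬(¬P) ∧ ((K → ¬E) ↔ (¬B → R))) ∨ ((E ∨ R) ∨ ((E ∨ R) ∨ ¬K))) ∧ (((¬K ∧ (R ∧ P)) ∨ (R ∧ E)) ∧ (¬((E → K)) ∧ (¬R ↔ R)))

The conjunct ¬R ↔ R is unsatisfiable on its own:
  R=F: evaluates to False.
  R=T: evaluates to False.
So the whole conjunction is unsatisfiable.

The formula is unsatisfiable.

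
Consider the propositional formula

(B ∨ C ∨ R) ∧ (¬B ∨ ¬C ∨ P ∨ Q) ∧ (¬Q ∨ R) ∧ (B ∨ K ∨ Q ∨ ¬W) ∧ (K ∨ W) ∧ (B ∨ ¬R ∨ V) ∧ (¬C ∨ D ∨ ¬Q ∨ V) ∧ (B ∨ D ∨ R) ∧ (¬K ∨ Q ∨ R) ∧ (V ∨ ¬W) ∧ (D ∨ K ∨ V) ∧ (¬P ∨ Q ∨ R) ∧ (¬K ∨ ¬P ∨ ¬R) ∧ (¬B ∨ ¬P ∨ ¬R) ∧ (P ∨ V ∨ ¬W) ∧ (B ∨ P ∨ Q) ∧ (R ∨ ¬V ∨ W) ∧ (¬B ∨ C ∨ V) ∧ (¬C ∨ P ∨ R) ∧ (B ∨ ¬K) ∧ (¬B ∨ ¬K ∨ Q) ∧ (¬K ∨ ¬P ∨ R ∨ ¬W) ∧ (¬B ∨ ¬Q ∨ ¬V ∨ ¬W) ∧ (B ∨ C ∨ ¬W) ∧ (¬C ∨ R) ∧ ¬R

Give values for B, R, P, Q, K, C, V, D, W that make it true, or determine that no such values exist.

Unit clause (¬R) forces R = False.
In (¬Q ∨ R) only ¬Q is left, so Q = False.
In (¬K ∨ Q ∨ R) only ¬K is left, so K = False.
In (¬P ∨ Q ∨ R) only ¬P is left, so P = False.
In (B ∨ P ∨ Q) only B is left, so B = True.
In (¬C ∨ P ∨ R) only ¬C is left, so C = False.
In (K ∨ W) only W is left, so W = True.
In (V ∨ ¬W) only V is left, so V = True.
Set D = False.
All clauses satisfied.

B=T, R=F, P=F, Q=F, K=F, C=F, V=T, D=F, W=T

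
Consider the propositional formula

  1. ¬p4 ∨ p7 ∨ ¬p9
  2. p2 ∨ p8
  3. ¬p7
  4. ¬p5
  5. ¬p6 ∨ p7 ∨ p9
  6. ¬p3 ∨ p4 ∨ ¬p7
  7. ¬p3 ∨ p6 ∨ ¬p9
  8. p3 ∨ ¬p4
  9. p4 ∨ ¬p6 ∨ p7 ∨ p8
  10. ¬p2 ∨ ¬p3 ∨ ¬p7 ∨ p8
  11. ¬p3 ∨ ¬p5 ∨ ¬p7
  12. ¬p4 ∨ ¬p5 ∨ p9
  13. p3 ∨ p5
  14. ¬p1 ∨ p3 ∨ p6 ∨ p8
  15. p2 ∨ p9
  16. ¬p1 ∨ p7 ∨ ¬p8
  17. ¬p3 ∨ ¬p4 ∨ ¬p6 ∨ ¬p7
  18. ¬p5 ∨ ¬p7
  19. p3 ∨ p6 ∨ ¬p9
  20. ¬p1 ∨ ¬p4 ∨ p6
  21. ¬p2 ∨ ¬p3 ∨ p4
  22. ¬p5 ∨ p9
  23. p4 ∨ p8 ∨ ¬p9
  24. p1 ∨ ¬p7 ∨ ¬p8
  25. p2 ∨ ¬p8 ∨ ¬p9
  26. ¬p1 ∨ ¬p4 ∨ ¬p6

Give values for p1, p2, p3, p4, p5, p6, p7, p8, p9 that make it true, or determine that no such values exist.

Unit clause (¬p7) forces p7 = False.
Unit clause (¬p5) forces p5 = False.
In (p3 ∨ p5) only p3 is left, so p3 = True.
Set p1 = False.
Try p2 = False:
  (p2 ∨ p8) forces p8 = True.
  (p2 ∨ p9) forces p9 = True.
  clause (p2 ∨ ¬p8 ∨ ¬p9) is falsified — backtrack.
So p2 = True.
  then (¬p2 ∨ ¬p3 ∨ p4) forces p4 = True.
  then (¬p4 ∨ p7 ∨ ¬p9) forces p9 = False.
  then (¬p6 ∨ p7 ∨ p9) forces p6 = False.
Set p8 = False.
All clauses satisfied.

p1: False, p2: True, p3: True, p4: True, p5: False, p6: False, p7: False, p8: False, p9: False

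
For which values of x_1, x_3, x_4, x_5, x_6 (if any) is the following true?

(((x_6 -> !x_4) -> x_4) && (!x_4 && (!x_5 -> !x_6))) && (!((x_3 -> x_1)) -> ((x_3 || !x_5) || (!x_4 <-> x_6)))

Case x_4 = True: the conjunct !x_4 is False.
Case x_4 = False: the conjunct (x_6 -> !x_4) -> x_4 becomes (x_6 -> True) -> False = False.
Both cases fail — unsatisfiable.

Unsatisfiable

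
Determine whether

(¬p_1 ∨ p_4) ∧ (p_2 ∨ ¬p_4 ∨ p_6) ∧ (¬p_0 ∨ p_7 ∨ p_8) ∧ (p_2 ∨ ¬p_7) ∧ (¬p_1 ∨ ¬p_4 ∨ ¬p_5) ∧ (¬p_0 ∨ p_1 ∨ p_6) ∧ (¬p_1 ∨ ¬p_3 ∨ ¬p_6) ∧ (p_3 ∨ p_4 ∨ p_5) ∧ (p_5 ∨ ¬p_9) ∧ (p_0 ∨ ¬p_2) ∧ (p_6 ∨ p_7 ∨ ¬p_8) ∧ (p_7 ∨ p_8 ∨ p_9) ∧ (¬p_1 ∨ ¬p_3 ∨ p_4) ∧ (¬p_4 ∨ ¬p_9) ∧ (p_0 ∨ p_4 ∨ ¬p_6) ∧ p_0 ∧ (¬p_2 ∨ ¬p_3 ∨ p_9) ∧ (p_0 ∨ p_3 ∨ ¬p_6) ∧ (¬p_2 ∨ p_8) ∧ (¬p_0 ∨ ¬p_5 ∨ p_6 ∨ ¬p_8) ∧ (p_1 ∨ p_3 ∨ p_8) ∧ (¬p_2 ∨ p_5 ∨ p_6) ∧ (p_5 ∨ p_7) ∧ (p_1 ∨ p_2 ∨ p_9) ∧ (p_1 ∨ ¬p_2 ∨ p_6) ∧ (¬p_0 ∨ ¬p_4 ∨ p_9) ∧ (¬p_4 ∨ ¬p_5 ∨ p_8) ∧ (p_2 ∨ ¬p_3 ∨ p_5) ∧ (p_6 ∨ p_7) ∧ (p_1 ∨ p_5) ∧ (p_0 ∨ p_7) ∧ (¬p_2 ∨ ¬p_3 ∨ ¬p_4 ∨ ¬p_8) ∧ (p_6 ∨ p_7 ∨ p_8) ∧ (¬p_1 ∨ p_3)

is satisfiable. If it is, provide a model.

Unit clause (p_0) forces p_0 = True.
Try p_1 = True:
  (¬p_1 ∨ p_4) forces p_4 = True.
  (¬p_1 ∨ ¬p_4 ∨ ¬p_5) forces p_5 = False.
  (p_5 ∨ ¬p_9) forces p_9 = False.
  clause (¬p_0 ∨ ¬p_4 ∨ p_9) is falsified — backtrack.
So p_1 = False.
  then (¬p_0 ∨ p_1 ∨ p_6) forces p_6 = True.
  then (p_1 ∨ p_5) forces p_5 = True.
Set p_2 = True.
  then (¬p_2 ∨ p_8) forces p_8 = True.
Set p_3 = True.
  then (¬p_2 ∨ ¬p_3 ∨ p_9) forces p_9 = True.
  then (¬p_2 ∨ ¬p_3 ∨ ¬p_4 ∨ ¬p_8) forces p_4 = False.
Set p_7 = True.
All clauses satisfied.

p_0=T; p_1=F; p_2=T; p_3=T; p_4=F; p_5=T; p_6=T; p_7=T; p_8=T; p_9=T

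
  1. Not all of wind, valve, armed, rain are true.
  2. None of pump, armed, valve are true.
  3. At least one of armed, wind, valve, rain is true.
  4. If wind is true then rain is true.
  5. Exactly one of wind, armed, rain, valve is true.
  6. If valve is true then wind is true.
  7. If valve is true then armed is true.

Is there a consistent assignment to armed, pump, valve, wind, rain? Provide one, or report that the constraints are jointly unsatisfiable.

armed=F, pump=F, valve=F, wind=F, rain=T

  (1) {wind, valve, armed, rain}: 1/4 true — not all ✓
  (2) {pump, armed, valve}: 0 true — none ✓
  (3) {armed, wind, valve, rain}: 1 true — at least one ✓
  (4) wind=F ⇒ rain: vacuous ✓
  (5) {wind, armed, rain, valve}: 1 true — exactly one ✓
  (6) valve=F ⇒ wind: vacuous ✓
  (7) valve=F ⇒ armed: vacuous ✓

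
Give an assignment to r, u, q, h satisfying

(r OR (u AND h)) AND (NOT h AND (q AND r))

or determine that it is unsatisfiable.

r = True; u = False; q = True; h = False

  r OR (u AND h) = True
    u AND h = False
  NOT h AND (q AND r) = True
    NOT h = True
    q AND r = True
Both conjuncts True, so the formula holds.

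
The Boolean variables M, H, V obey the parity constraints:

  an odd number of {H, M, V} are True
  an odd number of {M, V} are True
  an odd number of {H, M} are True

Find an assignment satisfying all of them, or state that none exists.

M=T, H=F, V=F

{H, M, V}: 1 true → odd ✓
{M, V}: 1 true → odd ✓
{H, M}: 1 true → odd ✓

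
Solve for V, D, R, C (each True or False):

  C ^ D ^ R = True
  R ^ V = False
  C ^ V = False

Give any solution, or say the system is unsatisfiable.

V=F, D=T, R=F, C=F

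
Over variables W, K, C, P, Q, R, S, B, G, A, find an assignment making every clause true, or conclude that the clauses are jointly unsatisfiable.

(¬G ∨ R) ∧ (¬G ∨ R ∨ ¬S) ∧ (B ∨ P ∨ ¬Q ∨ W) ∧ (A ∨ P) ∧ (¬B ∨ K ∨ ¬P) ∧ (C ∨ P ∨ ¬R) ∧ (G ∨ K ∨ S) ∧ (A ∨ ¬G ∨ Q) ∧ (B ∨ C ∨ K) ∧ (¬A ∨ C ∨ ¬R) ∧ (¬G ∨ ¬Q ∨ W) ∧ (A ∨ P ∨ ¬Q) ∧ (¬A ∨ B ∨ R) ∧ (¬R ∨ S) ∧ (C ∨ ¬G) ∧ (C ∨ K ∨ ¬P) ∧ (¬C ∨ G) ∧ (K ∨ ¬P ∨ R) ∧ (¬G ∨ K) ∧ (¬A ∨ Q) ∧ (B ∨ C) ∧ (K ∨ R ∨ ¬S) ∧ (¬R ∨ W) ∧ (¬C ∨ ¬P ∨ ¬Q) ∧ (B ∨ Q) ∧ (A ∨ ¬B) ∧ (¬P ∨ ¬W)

Set W = True.
  then (¬P ∨ ¬W) forces P = False.
  then (A ∨ P) forces A = True.
  then (¬A ∨ Q) forces Q = True.
Try K = False:
  (¬G ∨ K) forces G = False.
  (G ∨ K ∨ S) forces S = True.
  (¬C ∨ G) forces C = False.
  (C ∨ P ∨ ¬R) forces R = False.
  clause (K ∨ R ∨ ¬S) is falsified — backtrack.
So K = True.
Set C = False.
  then (C ∨ P ∨ ¬R) forces R = False.
  then (¬A ∨ B ∨ R) forces B = True.
  then (C ∨ ¬G) forces G = False.
Set S = True.
All clauses satisfied.

W = True; K = True; C = False; P = False; Q = True; R = False; S = True; B = True; G = False; A = True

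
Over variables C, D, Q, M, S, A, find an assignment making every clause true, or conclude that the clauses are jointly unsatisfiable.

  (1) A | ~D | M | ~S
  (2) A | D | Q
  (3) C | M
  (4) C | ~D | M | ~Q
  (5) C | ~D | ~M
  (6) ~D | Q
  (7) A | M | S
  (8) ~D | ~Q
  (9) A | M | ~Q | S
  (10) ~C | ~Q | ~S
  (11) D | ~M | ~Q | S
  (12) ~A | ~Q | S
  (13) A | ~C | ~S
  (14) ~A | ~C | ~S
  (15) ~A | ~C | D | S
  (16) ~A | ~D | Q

Set C = False.
  then (C | M) forces M = True.
  then (C | ~D | ~M) forces D = False.
Set Q = True.
  then (D | ~M | ~Q | S) forces S = True.
Set A = True.
All clauses satisfied.

C = False; D = False; Q = True; M = True; S = True; A = True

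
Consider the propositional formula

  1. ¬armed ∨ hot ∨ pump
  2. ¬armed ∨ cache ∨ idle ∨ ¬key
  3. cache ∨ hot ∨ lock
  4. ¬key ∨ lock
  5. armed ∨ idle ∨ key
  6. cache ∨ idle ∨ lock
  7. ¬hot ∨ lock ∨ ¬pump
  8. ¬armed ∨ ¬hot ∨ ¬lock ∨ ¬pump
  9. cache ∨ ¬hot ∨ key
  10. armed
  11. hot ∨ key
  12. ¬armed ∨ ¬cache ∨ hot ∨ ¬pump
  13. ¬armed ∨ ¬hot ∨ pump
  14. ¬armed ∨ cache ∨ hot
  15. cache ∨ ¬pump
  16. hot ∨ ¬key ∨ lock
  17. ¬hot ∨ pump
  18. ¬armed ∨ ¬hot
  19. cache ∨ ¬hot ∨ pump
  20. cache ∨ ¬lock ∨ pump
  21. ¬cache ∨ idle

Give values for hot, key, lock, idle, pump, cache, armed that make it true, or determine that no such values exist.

Case pump = True:
  (armed) forces armed = True.
  (cache ∨ ¬pump) forces cache = True.
  (¬armed ∨ ¬cache ∨ hot ∨ ¬pump) forces hot = True.
  Clause (¬armed ∨ ¬hot) is falsified — contradiction.
Case pump = False:
  (armed) forces armed = True.
  (¬armed ∨ hot ∨ pump) forces hot = True.
  Clause (¬armed ∨ ¬hot ∨ pump) is falsified — contradiction.
Both cases fail, so the formula is unsatisfiable.

UNSATISFIABLE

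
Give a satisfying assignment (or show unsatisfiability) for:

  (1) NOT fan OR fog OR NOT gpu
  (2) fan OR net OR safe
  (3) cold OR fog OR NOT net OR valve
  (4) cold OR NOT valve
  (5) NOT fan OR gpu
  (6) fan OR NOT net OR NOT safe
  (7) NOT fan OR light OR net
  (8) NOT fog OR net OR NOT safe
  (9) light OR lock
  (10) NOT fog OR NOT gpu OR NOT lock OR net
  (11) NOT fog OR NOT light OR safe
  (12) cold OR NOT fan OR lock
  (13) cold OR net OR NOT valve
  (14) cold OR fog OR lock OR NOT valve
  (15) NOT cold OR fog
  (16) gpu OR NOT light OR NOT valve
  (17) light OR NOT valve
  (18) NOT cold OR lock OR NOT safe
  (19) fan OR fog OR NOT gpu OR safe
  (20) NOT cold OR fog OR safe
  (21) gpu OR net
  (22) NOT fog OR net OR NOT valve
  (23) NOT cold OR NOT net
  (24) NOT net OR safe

Set light = True.
Set fog = True.
  then (NOT fog OR NOT light OR safe) forces safe = True.
  then (NOT fog OR net OR NOT safe) forces net = True.
  then (NOT cold OR NOT net) forces cold = False.
  then (cold OR NOT valve) forces valve = False.
  then (fan OR NOT net OR NOT safe) forces fan = True.
  then (cold OR NOT fan OR lock) forces lock = True.
  then (NOT fan OR gpu) forces gpu = True.
All clauses satisfied.

light = True, fog = True, safe = True, valve = False, gpu = True, cold = False, net = True, fan = True, lock = True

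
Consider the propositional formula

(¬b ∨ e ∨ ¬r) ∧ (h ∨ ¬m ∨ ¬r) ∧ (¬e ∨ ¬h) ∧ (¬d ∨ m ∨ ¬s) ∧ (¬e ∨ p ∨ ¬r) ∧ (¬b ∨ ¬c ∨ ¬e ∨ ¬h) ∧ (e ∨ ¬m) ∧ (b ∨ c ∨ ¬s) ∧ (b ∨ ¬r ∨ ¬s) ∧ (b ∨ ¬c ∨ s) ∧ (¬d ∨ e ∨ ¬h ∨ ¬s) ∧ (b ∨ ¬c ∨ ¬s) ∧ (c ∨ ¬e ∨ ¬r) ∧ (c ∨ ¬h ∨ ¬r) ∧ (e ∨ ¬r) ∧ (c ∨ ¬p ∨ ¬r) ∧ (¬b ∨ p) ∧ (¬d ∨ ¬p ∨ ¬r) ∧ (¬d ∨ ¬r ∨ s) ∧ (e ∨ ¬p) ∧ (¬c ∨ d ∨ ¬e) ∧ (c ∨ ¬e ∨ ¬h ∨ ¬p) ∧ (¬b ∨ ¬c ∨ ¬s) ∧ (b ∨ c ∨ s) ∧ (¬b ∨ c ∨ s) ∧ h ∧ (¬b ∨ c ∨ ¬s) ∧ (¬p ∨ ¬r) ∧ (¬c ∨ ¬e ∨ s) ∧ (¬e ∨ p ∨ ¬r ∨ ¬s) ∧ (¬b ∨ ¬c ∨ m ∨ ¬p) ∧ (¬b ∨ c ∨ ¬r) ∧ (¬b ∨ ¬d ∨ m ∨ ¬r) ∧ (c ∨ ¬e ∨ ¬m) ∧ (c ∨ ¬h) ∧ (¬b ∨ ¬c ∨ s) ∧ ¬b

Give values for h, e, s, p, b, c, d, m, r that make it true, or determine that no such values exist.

The formula is unsatisfiable.

Case h = True:
  (¬e ∨ ¬h) forces e = False.
  (e ∨ ¬m) forces m = False.
  (e ∨ ¬r) forces r = False.
  (e ∨ ¬p) forces p = False.
  (¬b ∨ p) forces b = False.
  (c ∨ ¬h) forces c = True.
  (b ∨ ¬c ∨ s) forces s = True.
  Clause (b ∨ ¬c ∨ ¬s) is falsified — contradiction.
Case h = False:
  Clause (h) is falsified — contradiction.
Both cases fail, so the formula is unsatisfiable.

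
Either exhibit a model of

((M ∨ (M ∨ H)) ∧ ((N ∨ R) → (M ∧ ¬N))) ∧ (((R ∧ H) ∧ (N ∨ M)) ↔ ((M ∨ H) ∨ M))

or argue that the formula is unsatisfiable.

N=F; H=T; M=T; R=T

  (M ∨ (M ∨ H)) ∧ ((N ∨ R) → (M ∧ ¬N)) = True
    M ∨ (M ∨ H) = True
      M ∨ H = True
    (N ∨ R) → (M ∧ ¬N) = True
      N ∨ R = True
      M ∧ ¬N = True
        ¬N = True
  ((R ∧ H) ∧ (N ∨ M)) ↔ ((M ∨ H) ∨ M) = True
    (R ∧ H) ∧ (N ∨ M) = True
      R ∧ H = True
      N ∨ M = True
    (M ∨ H) ∨ M = True
      M ∨ H = True
Both conjuncts True, so the formula holds.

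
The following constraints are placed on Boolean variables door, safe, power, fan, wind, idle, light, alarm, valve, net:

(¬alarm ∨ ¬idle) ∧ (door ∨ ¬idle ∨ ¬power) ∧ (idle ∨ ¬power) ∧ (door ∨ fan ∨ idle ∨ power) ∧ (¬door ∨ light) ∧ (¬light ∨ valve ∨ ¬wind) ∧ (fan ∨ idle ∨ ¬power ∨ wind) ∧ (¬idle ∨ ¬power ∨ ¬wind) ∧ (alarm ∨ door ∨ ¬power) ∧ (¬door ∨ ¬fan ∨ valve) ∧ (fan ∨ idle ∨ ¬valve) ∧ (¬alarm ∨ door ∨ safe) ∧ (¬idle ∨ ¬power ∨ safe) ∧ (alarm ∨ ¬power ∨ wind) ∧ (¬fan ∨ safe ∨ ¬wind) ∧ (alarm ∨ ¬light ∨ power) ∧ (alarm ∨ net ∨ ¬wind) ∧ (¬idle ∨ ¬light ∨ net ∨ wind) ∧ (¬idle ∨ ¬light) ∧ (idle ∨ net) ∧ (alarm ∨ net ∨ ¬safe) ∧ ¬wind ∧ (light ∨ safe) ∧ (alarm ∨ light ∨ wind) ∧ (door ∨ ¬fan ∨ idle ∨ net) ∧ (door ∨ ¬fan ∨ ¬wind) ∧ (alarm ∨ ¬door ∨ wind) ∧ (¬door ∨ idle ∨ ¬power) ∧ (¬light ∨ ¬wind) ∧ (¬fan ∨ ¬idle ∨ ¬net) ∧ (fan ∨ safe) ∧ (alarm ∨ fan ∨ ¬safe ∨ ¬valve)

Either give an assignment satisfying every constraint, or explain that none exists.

door: True, safe: True, power: False, fan: False, wind: False, idle: False, light: True, alarm: True, valve: False, net: True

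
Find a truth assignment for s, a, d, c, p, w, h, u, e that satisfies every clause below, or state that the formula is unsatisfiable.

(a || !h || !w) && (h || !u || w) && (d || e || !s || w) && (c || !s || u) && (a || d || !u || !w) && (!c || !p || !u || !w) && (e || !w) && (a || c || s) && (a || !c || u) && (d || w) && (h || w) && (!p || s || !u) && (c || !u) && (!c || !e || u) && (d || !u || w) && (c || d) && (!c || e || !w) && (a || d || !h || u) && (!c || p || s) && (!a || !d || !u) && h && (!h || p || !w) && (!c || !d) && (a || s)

s=F, a=T, d=T, c=F, p=T, w=T, h=T, u=F, e=T

Unit clause (h) forces h = True.
Set s = False.
  then (a || s) forces a = True.
Set d = True.
  then (!a || !d || !u) forces u = False.
  then (!c || !d) forces c = False.
Set p = True.
Set w = True.
  then (e || !w) forces e = True.
All clauses satisfied.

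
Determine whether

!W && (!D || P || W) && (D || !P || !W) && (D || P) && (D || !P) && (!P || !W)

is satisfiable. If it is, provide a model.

Unit clause (!W) forces W = False.
Try D = False:
  (D || P) forces P = True.
  clause (D || !P) is falsified — backtrack.
So D = True.
  then (!D || P || W) forces P = True.
Check each clause:
  (!W): !W holds.
  (!D || P || W): P holds.
  (D || !P || !W): D holds.
  (D || P): D holds.
  (D || !P): D holds.
  (!P || !W): !W holds.
All clauses satisfied.

D = True, W = False, P = True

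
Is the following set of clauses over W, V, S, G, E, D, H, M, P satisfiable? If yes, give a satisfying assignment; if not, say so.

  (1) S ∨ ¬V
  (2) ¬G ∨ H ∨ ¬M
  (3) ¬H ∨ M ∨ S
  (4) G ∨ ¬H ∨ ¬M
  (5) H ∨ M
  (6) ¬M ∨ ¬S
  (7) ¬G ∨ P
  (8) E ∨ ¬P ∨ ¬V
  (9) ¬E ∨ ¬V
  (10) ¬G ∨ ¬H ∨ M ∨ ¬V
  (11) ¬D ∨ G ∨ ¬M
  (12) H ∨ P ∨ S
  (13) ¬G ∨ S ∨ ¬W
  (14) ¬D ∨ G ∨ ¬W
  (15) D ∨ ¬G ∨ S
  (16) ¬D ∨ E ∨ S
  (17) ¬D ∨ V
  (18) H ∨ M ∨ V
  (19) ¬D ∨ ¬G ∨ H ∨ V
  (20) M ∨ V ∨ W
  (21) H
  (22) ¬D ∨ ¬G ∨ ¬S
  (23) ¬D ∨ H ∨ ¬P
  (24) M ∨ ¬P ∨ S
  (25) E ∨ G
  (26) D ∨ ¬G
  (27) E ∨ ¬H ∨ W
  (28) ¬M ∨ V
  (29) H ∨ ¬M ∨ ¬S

W=T; V=F; S=T; G=F; E=T; D=F; H=T; M=F; P=T

Unit clause (H) forces H = True.
Try W = False:
  (E ∨ ¬H ∨ W) forces E = True.
  (¬E ∨ ¬V) forces V = False.
  (¬D ∨ V) forces D = False.
  (M ∨ V ∨ W) forces M = True.
  clause (¬M ∨ V) is falsified — backtrack.
So W = True.
Set V = False.
  then (¬D ∨ V) forces D = False.
  then (D ∨ ¬G) forces G = False.
  then (¬M ∨ V) forces M = False.
  then (¬H ∨ M ∨ S) forces S = True.
  then (E ∨ G) forces E = True.
Set P = True.
All clauses satisfied.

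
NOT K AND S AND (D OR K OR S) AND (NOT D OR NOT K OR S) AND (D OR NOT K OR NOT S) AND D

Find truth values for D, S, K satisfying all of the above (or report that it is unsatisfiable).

D = True; S = True; K = False

Unit clause (NOT K) forces K = False.
Unit clause (S) forces S = True.
Unit clause (D) forces D = True.
Check each clause:
  (NOT K): NOT K holds.
  (S): S holds.
  (D OR K OR S): D holds.
  (NOT D OR NOT K OR S): NOT K holds.
  (D OR NOT K OR NOT S): D holds.
  (D): D holds.
All clauses satisfied.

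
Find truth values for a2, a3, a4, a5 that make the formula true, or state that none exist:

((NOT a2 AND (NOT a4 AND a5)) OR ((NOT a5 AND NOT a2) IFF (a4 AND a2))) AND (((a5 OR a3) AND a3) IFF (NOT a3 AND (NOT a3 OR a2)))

The conjunct ((a5 OR a3) AND a3) IFF (NOT a3 AND (NOT a3 OR a2)) is unsatisfiable on its own:
  a2=F, a3=F, a5=F: evaluates to False.
  a2=F, a3=F, a5=T: evaluates to False.
  a2=F, a3=T, a5=F: evaluates to False.
  a2=F, a3=T, a5=T: evaluates to False.
  a2=T, a3=F, a5=F: evaluates to False.
  a2=T, a3=F, a5=T: evaluates to False.
  a2=T, a3=T, a5=F: evaluates to False.
  a2=T, a3=T, a5=T: evaluates to False.
So the whole conjunction is unsatisfiable.

Unsatisfiable — no assignment works.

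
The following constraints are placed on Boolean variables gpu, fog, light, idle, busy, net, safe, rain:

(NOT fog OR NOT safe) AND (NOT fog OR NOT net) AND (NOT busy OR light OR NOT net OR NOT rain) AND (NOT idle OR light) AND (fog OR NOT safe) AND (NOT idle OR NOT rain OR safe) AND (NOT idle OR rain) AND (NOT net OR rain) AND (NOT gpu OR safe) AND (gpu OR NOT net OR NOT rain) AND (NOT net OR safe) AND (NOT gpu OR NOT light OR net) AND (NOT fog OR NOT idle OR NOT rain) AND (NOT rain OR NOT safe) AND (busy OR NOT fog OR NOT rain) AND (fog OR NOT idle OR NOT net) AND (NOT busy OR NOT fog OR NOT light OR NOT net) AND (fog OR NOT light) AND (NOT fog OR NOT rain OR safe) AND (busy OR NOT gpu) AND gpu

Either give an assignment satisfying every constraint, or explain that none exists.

Unsatisfiable — no assignment works.

Case gpu = True:
  (NOT gpu OR safe) forces safe = True.
  (NOT fog OR NOT safe) forces fog = False.
  Clause (fog OR NOT safe) is falsified — contradiction.
Case gpu = False:
  Clause (gpu) is falsified — contradiction.
Both cases fail, so the formula is unsatisfiable.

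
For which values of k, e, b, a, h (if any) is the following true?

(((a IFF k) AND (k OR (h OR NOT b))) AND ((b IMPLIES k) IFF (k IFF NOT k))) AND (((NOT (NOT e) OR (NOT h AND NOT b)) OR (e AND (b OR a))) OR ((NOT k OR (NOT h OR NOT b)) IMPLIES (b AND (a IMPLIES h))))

k: False, e: False, b: True, a: False, h: True

  ((a IFF k) AND (k OR (h OR NOT b))) AND ((b IMPLIES k) IFF (k IFF NOT k)) = True
    (a IFF k) AND (k OR (h OR NOT b)) = True
      a IFF k = True
      k OR (h OR NOT b) = True
        h OR NOT b = True
          NOT b = False
    (b IMPLIES k) IFF (k IFF NOT k) = True
      b IMPLIES k = False
      k IFF NOT k = False
        NOT k = True
  ((NOT (NOT e) OR (NOT h AND NOT b)) OR (e AND (b OR a))) OR ((NOT k OR (NOT h OR NOT b)) IMPLIES (b AND (a IMPLIES h))) = True
    (NOT (NOT e) OR (NOT h AND NOT b)) OR (e AND (b OR a)) = False
      NOT (NOT e) OR (NOT h AND NOT b) = False
        NOT (NOT e) = False
          NOT e = True
        NOT h AND NOT b = False
          NOT h = False
          NOT b = False
      e AND (b OR a) = False
        b OR a = True
    (NOT k OR (NOT h OR NOT b)) IMPLIES (b AND (a IMPLIES h)) = True
      NOT k OR (NOT h OR NOT b) = True
        NOT k = True
        NOT h OR NOT b = False
          NOT h = False
          NOT b = False
      b AND (a IMPLIES h) = True
        a IMPLIES h = True
Both conjuncts True, so the formula holds.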